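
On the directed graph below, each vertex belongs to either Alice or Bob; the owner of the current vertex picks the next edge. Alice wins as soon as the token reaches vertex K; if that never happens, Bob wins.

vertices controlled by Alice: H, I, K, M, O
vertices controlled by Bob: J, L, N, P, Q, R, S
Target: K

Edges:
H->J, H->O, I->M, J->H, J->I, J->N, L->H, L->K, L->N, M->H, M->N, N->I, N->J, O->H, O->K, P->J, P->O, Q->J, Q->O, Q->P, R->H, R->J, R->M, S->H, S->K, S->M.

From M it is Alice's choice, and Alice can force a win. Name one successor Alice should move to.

H

A0 = {K}
A1: add {O} — O (Alice) has O→K.
A2: add {H} — H (Alice) has H→O.
A3: add {M} — M (Alice) has M→H.
A4: add {I, S} — I (Alice) has I→M; S (Bob): all of {H, K, M} already in.
A5 = A4; e.g. J (Bob) can still go to N. Fixed point.
From M, successor H is in the attractor (rank 2); the other successor N is not.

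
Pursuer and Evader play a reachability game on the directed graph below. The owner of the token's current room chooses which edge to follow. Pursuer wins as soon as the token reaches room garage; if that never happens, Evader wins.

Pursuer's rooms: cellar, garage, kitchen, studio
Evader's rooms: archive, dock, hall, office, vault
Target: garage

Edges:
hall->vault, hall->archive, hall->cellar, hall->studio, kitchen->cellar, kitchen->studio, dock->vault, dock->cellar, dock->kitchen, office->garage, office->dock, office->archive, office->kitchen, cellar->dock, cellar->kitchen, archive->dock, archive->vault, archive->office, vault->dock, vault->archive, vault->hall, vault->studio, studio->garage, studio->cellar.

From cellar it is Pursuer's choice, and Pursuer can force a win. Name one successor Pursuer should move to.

kitchen

A0 = {garage}
A1: add {studio} — studio (Pursuer) has studio→garage.
A2: add {kitchen} — kitchen (Pursuer) has kitchen→studio.
A3: add {cellar} — cellar (Pursuer) has cellar→kitchen.
A4 = A3; e.g. dock (Evader) can still go to vault. Fixed point.
From cellar, successor kitchen is in the attractor (rank 2); the other successor dock is not.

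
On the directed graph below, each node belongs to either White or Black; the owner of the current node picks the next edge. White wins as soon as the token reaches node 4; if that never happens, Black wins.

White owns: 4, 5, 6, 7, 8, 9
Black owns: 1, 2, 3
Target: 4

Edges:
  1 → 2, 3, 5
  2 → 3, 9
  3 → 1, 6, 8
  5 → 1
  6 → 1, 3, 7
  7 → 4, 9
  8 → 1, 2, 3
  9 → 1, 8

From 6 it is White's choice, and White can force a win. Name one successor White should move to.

A0 = {4}
A1: add {7} — 7 (White) has 7→4.
A2: add {6} — 6 (White) has 6→7.
A3 = A2; e.g. 1 (Black) can still go to 2. Fixed point.
From 6, successor 7 is in the attractor (rank 1); the other successors 1, 3 are not.

7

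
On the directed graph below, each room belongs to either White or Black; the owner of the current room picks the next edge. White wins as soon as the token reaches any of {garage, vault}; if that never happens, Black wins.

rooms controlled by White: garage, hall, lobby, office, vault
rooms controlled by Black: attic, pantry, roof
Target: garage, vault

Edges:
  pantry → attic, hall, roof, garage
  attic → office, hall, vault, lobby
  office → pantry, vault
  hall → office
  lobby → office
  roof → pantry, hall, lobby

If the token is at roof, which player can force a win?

A0 = {garage, vault}
A1: add {office} — office (White) has office→vault.
A2: add {hall, lobby} — hall (White) has hall→office; lobby (White) has lobby→office.
A3: add {attic} — attic (Black): all of {office, hall, vault, lobby} already in.
A4 = A3; e.g. pantry (Black) can still go to roof. Fixed point.
roof never enters the attractor, so Black can avoid the target forever.

Black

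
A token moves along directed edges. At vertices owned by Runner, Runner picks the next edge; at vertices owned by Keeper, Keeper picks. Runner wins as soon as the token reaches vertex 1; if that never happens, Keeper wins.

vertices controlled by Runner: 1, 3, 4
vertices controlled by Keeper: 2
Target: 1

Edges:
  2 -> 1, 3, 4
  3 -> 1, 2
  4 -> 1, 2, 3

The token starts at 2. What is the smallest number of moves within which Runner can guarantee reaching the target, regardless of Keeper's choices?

A0 = {1}
A1: add {3, 4} — 3 (Runner) has 3→1; 4 (Runner) has 4→1.
A2: add {2} — 2 (Keeper): all of {1, 3, 4} already in.
A2 = all vertices. Fixed point.
2 enters the attractor at level 2, so Runner can force the target in 2 moves from there.

2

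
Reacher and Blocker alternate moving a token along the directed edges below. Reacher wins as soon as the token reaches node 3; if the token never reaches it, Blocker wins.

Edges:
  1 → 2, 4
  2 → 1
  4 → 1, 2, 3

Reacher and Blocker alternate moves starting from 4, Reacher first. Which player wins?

Reacher

Track states (vertex, player-to-move).
A0 = {(3,Reacher), (3,Blocker)}
A1: add {(4,Reacher)}.
(4,Reacher) ∈ A1 ⇒ Reacher forces the target.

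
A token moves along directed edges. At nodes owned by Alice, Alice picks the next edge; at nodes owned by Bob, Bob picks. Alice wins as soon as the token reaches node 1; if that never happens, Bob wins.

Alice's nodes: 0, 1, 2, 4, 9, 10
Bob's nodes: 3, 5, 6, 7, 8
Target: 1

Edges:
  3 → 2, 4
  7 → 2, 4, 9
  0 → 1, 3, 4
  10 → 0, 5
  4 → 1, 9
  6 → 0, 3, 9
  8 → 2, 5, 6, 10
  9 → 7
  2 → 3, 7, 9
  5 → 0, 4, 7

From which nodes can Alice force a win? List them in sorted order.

A0 = {1}
A1: add {0, 4} — 0 (Alice) has 0→1; 4 (Alice) has 4→1.
A2: add {10} — 10 (Alice) has 10→0.
A3 = A2; e.g. 2 (Alice) has no edge into A2. Fixed point.
Alice's winning region = {0, 1, 4, 10}.

0, 1, 4, 10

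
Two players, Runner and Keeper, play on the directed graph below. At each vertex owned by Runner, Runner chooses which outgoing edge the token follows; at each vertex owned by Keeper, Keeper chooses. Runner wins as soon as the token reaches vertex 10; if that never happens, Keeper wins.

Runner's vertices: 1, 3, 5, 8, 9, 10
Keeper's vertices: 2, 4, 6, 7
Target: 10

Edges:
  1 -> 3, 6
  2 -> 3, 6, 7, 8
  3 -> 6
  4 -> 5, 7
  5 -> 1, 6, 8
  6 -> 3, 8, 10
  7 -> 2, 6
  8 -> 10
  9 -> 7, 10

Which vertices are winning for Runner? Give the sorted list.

5, 8, 9, 10

A0 = {10}
A1: add {8, 9} — 8 (Runner) has 8→10; 9 (Runner) has 9→10.
A2: add {5} — 5 (Runner) has 5→8.
A3 = A2; e.g. 1 (Runner) has no edge into A2. Fixed point.
Runner's winning region = {5, 8, 9, 10}.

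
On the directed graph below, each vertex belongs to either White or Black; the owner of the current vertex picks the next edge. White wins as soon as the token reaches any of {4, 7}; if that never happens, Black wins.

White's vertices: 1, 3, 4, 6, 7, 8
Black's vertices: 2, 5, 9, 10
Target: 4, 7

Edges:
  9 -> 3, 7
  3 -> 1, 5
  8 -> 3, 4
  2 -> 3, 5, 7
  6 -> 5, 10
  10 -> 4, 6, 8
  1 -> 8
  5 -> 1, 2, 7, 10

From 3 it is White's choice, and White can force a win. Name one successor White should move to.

A0 = {4, 7}
A1: add {8} — 8 (White) has 8→4.
A2: add {1} — 1 (White) has 1→8.
A3: add {3} — 3 (White) has 3→1.
A4: add {9} — 9 (Black): all of {3, 7} already in.
A5 = A4; e.g. 2 (Black) can still go to 5. Fixed point.
From 3, successor 1 is in the attractor (rank 2); the other successor 5 is not.

1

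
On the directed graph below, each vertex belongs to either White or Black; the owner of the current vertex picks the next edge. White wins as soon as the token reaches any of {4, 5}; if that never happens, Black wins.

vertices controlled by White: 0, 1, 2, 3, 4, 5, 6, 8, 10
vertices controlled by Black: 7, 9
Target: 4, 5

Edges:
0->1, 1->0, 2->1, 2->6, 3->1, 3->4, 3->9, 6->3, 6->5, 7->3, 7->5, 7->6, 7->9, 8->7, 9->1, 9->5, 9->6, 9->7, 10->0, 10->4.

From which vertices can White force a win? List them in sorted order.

2, 3, 4, 5, 6, 10

A0 = {4, 5}
A1: add {3, 6, 10} — 3 (White) has 3→4; 6 (White) has 6→5; 10 (White) has 10→4.
A2: add {2} — 2 (White) has 2→6.
A3 = A2; e.g. 0 (White) has no edge into A2. Fixed point.
White's winning region = {2, 3, 4, 5, 6, 10}.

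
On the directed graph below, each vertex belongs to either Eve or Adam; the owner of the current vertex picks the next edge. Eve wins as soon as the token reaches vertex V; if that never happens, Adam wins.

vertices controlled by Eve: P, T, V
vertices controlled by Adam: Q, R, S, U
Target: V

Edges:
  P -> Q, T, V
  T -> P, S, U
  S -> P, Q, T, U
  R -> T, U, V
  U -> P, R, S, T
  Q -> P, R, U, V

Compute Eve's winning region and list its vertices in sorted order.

A0 = {V}
A1: add {P} — P (Eve) has P→V.
A2: add {T} — T (Eve) has T→P.
A3 = A2; e.g. Q (Adam) can still go to R. Fixed point.
Eve's winning region = {P, T, V}.

P, T, V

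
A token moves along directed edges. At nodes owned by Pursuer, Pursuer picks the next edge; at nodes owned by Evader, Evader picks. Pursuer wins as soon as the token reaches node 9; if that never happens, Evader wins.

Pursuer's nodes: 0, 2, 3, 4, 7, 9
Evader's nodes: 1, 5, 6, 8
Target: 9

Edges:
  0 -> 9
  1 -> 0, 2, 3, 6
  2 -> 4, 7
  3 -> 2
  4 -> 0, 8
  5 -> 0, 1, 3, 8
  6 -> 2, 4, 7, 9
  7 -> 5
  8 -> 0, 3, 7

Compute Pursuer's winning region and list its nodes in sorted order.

A0 = {9}
A1: add {0} — 0 (Pursuer) has 0→9.
A2: add {4} — 4 (Pursuer) has 4→0.
A3: add {2} — 2 (Pursuer) has 2→4.
A4: add {3} — 3 (Pursuer) has 3→2.
A5 = A4; e.g. 1 (Evader) can still go to 6. Fixed point.
Pursuer's winning region = {0, 2, 3, 4, 9}.

0, 2, 3, 4, 9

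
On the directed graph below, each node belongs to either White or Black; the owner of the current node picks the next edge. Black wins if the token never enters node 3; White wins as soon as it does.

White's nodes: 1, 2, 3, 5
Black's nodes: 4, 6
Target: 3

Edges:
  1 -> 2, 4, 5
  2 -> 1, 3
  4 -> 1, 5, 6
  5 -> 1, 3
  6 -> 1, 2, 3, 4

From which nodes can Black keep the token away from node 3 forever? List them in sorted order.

4, 6

A0 = {3}
A1: add {2, 5} — 2 (White) has 2→3; 5 (White) has 5→3.
A2: add {1} — 1 (White) has 1→2.
A3 = A2; e.g. 4 (Black) can still go to 6. Fixed point.
White's attractor = {1, 2, 3, 5}; Black avoids the target exactly from the complement.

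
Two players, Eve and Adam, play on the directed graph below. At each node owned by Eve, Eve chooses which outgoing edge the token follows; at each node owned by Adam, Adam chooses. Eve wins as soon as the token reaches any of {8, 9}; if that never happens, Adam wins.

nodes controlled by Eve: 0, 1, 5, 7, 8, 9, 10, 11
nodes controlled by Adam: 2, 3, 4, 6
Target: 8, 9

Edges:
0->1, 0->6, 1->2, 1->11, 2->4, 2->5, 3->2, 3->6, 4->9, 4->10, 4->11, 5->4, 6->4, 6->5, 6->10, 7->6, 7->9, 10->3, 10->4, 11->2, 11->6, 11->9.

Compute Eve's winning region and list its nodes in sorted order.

A0 = {8, 9}
A1: add {7, 11} — 7 (Eve) has 7→9; 11 (Eve) has 11→9.
A2: add {1} — 1 (Eve) has 1→11.
A3: add {0} — 0 (Eve) has 0→1.
A4 = A3; e.g. 2 (Adam) can still go to 4. Fixed point.
Eve's winning region = {0, 1, 7, 8, 9, 11}.

0, 1, 7, 8, 9, 11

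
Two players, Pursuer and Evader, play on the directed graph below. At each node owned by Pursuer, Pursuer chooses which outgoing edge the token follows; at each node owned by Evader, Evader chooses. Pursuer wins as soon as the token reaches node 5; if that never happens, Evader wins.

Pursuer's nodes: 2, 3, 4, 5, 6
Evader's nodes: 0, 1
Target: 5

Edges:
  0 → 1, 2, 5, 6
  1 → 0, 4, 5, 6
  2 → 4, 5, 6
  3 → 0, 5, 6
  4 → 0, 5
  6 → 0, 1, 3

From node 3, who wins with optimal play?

Pursuer

A0 = {5}
A1: add {2, 3, 4} — 2 (Pursuer) has 2→5; 3 (Pursuer) has 3→5; 4 (Pursuer) has 4→5.
3 ∈ A1, so Pursuer can force the target.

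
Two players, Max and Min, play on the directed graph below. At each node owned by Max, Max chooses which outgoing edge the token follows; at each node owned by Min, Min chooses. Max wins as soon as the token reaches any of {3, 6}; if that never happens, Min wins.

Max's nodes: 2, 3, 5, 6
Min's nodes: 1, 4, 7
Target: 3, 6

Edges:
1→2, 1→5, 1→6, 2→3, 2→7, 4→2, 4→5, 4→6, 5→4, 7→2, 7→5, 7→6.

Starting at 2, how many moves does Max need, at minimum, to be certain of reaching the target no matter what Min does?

A0 = {3, 6}
A1: add {2} — 2 (Max) has 2→3.
A2 = A1; e.g. 1 (Min) can still go to 5. Fixed point.
2 enters the attractor at level 1, so Max can force the target in 1 move from there.

1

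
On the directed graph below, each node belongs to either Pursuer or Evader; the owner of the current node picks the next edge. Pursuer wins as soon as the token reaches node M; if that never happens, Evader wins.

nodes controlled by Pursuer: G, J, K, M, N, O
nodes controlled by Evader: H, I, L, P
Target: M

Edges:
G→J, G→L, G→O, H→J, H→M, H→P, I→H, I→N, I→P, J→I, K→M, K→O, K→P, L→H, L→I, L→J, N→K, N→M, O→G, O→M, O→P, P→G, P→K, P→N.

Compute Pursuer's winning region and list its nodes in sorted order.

G, K, M, N, O, P

A0 = {M}
A1: add {K, N, O} — K (Pursuer) has K→M; N (Pursuer) has N→M; O (Pursuer) has O→M.
A2: add {G} — G (Pursuer) has G→O.
A3: add {P} — P (Evader): all of {G, K, N} already in.
A4 = A3; e.g. H (Evader) can still go to J. Fixed point.
Pursuer's winning region = {G, K, M, N, O, P}.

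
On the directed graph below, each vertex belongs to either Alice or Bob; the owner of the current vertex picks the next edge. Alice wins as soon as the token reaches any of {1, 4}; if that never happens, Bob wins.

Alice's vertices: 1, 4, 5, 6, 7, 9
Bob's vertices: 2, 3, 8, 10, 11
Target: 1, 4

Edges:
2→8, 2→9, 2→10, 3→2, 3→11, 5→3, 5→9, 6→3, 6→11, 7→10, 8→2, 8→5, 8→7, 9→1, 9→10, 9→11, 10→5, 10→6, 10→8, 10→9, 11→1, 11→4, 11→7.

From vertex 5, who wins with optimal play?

Alice

A0 = {1, 4}
A1: add {9} — 9 (Alice) has 9→1.
A2: add {5} — 5 (Alice) has 5→9.
A3 = A2; e.g. 2 (Bob) can still go to 8. Fixed point.
5 ∈ A2, so Alice can force the target.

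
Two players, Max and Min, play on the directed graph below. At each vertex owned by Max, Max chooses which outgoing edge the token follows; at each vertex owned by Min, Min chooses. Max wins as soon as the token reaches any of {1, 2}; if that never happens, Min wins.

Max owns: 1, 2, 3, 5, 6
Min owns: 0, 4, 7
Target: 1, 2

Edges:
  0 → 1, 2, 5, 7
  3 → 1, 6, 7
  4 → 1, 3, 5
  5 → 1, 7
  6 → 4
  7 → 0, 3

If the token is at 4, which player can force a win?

Max

A0 = {1, 2}
A1: add {3, 5} — 3 (Max) has 3→1; 5 (Max) has 5→1.
A2: add {4} — 4 (Min): all of {1, 3, 5} already in.
4 ∈ A2, so Max can force the target.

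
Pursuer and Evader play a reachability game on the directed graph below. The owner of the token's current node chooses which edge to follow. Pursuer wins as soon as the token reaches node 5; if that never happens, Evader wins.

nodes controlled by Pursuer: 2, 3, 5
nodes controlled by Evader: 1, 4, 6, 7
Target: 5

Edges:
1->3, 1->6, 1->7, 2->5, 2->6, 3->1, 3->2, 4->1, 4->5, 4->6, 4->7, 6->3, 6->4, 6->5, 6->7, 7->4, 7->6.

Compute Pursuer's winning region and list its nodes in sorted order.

2, 3, 5

A0 = {5}
A1: add {2} — 2 (Pursuer) has 2→5.
A2: add {3} — 3 (Pursuer) has 3→2.
A3 = A2; e.g. 1 (Evader) can still go to 6. Fixed point.
Pursuer's winning region = {2, 3, 5}.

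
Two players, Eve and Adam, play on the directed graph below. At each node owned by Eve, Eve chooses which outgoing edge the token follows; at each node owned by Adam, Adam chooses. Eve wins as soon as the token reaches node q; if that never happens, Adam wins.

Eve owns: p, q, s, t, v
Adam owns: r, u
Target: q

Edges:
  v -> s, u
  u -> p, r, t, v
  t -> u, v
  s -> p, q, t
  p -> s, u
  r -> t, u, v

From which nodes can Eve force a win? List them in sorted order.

A0 = {q}
A1: add {s} — s (Eve) has s→q.
A2: add {p, v} — p (Eve) has p→s; v (Eve) has v→s.
A3: add {t} — t (Eve) has t→v.
A4 = A3; e.g. r (Adam) can still go to u. Fixed point.
Eve's winning region = {p, q, s, t, v}.

p, q, s, t, v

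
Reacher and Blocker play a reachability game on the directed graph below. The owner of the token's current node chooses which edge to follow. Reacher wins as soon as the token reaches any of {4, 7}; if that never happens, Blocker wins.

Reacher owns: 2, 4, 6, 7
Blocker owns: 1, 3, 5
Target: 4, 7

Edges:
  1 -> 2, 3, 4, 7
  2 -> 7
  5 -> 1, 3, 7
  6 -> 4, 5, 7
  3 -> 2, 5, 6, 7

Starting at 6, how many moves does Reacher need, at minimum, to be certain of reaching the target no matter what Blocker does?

1

A0 = {4, 7}
A1: add {2, 6} — 2 (Reacher) has 2→7; 6 (Reacher) has 6→4.
A2 = A1; e.g. 1 (Blocker) can still go to 3. Fixed point.
6 enters the attractor at level 1, so Reacher can force the target in 1 move from there.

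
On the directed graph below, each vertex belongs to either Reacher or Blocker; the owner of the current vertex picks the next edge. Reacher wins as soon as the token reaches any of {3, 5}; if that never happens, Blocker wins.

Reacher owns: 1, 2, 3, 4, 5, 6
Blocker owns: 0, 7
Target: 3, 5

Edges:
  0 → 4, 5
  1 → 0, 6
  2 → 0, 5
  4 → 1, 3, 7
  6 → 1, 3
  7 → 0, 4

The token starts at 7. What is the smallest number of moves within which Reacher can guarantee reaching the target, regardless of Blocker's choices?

A0 = {3, 5}
A1: add {2, 4, 6} — 2 (Reacher) has 2→5; 4 (Reacher) has 4→3; 6 (Reacher) has 6→3.
A2: add {0, 1} — 0 (Blocker): all of {4, 5} already in; 1 (Reacher) has 1→6.
A3: add {7} — 7 (Blocker): all of {0, 4} already in.
A3 = all vertices. Fixed point.
7 enters the attractor at level 3, so Reacher can force the target in 3 moves from there.

3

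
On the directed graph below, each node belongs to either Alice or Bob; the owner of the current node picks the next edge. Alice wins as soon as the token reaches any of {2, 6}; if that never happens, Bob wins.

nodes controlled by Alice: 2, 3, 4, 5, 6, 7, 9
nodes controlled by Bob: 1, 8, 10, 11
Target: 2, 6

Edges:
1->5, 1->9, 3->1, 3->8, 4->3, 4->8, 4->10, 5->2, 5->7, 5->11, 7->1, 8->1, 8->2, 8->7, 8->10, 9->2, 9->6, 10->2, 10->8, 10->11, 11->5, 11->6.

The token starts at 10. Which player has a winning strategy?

Bob

A0 = {2, 6}
A1: add {5, 9} — 5 (Alice) has 5→2; 9 (Alice) has 9→2.
A2: add {1, 11} — 1 (Bob): all of {5, 9} already in; 11 (Bob): all of {5, 6} already in.
A3: add {3, 7} — 3 (Alice) has 3→1; 7 (Alice) has 7→1.
A4: add {4} — 4 (Alice) has 4→3.
A5 = A4; e.g. 8 (Bob) can still go to 10. Fixed point.
10 never enters the attractor, so Bob can avoid the target forever.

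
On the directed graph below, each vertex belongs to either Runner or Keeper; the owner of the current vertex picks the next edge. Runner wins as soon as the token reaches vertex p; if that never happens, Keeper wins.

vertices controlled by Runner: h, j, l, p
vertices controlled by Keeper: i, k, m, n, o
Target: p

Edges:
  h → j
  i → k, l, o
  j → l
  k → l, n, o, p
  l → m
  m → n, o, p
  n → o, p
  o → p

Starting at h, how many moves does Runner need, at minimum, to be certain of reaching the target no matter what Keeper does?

6

A0 = {p}
A1: add {o} — o (Keeper): all of {p} already in.
A2: add {n} — n (Keeper): all of {o, p} already in.
A3: add {m} — m (Keeper): all of {n, o, p} already in.
A4: add {l} — l (Runner) has l→m.
A5: add {j, k} — j (Runner) has j→l; k (Keeper): all of {l, n, o, p} already in.
A6: add {h, i} — h (Runner) has h→j; i (Keeper): all of {k, l, o} already in.
A6 = all vertices. Fixed point.
h enters the attractor at level 6, so Runner can force the target in 6 moves from there.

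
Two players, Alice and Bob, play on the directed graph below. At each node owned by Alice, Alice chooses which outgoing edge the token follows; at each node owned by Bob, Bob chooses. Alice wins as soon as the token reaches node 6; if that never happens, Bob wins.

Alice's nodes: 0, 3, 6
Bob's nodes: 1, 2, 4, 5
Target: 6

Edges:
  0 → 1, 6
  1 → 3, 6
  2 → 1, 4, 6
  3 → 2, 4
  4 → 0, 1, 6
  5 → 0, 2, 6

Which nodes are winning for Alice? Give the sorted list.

0, 6

A0 = {6}
A1: add {0} — 0 (Alice) has 0→6.
A2 = A1; e.g. 1 (Bob) can still go to 3. Fixed point.
Alice's winning region = {0, 6}.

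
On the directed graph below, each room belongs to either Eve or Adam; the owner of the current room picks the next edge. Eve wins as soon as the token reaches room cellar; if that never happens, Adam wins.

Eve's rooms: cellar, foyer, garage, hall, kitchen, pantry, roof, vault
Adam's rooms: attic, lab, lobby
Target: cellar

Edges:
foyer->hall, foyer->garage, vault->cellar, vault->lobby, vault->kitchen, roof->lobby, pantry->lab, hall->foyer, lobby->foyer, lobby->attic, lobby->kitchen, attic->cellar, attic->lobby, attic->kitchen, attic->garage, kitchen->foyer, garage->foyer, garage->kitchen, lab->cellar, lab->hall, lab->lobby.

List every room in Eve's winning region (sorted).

cellar, vault

A0 = {cellar}
A1: add {vault} — vault (Eve) has vault→cellar.
A2 = A1; e.g. foyer (Eve) has no edge into A1. Fixed point.
Eve's winning region = {cellar, vault}.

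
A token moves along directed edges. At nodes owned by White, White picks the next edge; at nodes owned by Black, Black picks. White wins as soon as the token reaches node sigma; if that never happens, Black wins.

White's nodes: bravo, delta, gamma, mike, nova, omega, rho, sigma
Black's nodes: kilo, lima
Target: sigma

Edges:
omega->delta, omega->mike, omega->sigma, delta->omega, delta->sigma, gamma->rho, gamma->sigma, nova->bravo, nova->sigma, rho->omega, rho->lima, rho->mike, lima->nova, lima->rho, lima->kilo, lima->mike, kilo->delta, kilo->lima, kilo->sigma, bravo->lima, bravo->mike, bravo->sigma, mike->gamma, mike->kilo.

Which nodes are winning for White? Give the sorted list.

bravo, delta, gamma, mike, nova, omega, rho, sigma

A0 = {sigma}
A1: add {bravo, delta, gamma, nova, omega} — omega (White) has omega→sigma; delta (White) has delta→sigma; gamma (White) has gamma→sigma; nova (White) has nova→sigma; bravo (White) has bravo→sigma.
A2: add {mike, rho} — rho (White) has rho→omega; mike (White) has mike→gamma.
A3 = A2; e.g. lima (Black) can still go to kilo. Fixed point.
White's winning region = {bravo, delta, gamma, mike, nova, omega, rho, sigma}.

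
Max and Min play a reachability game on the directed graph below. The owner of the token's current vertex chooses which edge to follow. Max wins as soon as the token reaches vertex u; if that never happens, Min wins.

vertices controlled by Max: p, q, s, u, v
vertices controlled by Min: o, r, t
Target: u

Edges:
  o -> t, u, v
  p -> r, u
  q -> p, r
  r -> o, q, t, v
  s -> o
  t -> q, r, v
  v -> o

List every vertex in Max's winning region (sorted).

A0 = {u}
A1: add {p} — p (Max) has p→u.
A2: add {q} — q (Max) has q→p.
A3 = A2; e.g. o (Min) can still go to t. Fixed point.
Max's winning region = {p, q, u}.

p, q, u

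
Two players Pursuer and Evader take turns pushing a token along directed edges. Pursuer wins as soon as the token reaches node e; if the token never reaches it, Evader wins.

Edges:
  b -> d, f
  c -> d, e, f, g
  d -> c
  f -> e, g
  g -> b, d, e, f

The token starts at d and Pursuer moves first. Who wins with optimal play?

Evader

Track states (vertex, player-to-move).
A0 = {(e,Pursuer), (e,Evader)}
A1: add {(c,Pursuer), (f,Pursuer), (g,Pursuer)}.
A2: add {(d,Evader), (f,Evader)}.
A3: add {(b,Pursuer)}.
A4 = A3; e.g. (b,Evader) stays out. (d,Pursuer) never enters ⇒ Evader avoids the target.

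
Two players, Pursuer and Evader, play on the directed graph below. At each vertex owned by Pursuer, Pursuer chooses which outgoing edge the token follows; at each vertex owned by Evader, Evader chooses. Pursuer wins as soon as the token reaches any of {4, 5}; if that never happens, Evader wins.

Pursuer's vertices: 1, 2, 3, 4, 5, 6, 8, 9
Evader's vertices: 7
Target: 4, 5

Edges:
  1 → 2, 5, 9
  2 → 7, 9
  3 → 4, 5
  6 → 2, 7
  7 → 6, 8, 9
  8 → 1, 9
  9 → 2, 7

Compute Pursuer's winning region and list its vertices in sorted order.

1, 3, 4, 5, 8

A0 = {4, 5}
A1: add {1, 3} — 1 (Pursuer) has 1→5; 3 (Pursuer) has 3→4.
A2: add {8} — 8 (Pursuer) has 8→1.
A3 = A2; e.g. 2 (Pursuer) has no edge into A2. Fixed point.
Pursuer's winning region = {1, 3, 4, 5, 8}.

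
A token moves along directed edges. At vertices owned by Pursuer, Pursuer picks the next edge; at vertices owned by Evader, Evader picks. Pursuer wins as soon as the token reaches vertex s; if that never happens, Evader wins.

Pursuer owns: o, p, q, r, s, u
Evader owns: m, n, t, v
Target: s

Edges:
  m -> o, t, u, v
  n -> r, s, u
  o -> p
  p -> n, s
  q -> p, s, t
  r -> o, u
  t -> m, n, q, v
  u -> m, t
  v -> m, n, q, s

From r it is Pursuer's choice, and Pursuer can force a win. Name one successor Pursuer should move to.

o

A0 = {s}
A1: add {p, q} — p (Pursuer) has p→s; q (Pursuer) has q→s.
A2: add {o} — o (Pursuer) has o→p.
A3: add {r} — r (Pursuer) has r→o.
A4 = A3; e.g. m (Evader) can still go to t. Fixed point.
From r, successor o is in the attractor (rank 2); the other successor u is not.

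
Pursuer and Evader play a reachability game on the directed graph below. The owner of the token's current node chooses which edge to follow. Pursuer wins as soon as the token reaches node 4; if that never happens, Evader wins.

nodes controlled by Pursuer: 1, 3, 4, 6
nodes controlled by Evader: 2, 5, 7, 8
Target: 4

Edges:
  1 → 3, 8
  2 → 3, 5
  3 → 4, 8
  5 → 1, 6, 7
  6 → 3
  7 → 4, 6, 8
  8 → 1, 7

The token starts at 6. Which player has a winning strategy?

A0 = {4}
A1: add {3} — 3 (Pursuer) has 3→4.
A2: add {1, 6} — 1 (Pursuer) has 1→3; 6 (Pursuer) has 6→3.
A3 = A2; e.g. 2 (Evader) can still go to 5. Fixed point.
6 ∈ A2, so Pursuer can force the target.

Pursuer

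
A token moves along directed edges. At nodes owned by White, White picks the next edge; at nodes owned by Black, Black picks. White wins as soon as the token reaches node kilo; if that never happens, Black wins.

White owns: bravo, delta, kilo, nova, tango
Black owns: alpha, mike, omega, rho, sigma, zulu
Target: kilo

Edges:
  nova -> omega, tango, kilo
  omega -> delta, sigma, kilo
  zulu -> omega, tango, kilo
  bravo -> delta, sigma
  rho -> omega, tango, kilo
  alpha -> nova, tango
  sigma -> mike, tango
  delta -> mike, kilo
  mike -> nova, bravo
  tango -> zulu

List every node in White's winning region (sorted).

A0 = {kilo}
A1: add {delta, nova} — delta (White) has delta→kilo; nova (White) has nova→kilo.
A2: add {bravo} — bravo (White) has bravo→delta.
A3: add {mike} — mike (Black): all of {nova, bravo} already in.
A4 = A3; e.g. omega (Black) can still go to sigma. Fixed point.
White's winning region = {bravo, delta, kilo, mike, nova}.

bravo, delta, kilo, mike, nova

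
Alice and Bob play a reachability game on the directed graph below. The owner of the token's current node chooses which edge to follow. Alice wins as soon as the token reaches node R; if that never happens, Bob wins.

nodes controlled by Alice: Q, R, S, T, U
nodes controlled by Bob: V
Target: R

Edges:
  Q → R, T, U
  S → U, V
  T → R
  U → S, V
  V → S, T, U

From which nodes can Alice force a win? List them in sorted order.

Q, R, T

A0 = {R}
A1: add {Q, T} — Q (Alice) has Q→R; T (Alice) has T→R.
A2 = A1; e.g. S (Alice) has no edge into A1. Fixed point.
Alice's winning region = {Q, R, T}.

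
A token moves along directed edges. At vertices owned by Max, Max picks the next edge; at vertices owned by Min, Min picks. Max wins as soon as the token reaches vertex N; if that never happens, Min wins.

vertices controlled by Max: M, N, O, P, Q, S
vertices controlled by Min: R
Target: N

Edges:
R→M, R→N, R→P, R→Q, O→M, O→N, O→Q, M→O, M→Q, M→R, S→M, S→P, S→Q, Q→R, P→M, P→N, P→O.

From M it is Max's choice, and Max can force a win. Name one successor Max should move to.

A0 = {N}
A1: add {O, P} — O (Max) has O→N; P (Max) has P→N.
A2: add {M, S} — M (Max) has M→O; S (Max) has S→P.
A3 = A2; e.g. Q (Max) has no edge into A2. Fixed point.
From M, successor O is in the attractor (rank 1); the other successors Q, R are not.

O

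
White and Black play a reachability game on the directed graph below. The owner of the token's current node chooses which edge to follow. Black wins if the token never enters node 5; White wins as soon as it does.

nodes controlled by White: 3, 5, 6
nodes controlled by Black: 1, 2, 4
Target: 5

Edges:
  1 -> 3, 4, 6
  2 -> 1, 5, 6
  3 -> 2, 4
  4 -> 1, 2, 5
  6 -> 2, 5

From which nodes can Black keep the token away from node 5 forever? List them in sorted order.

1, 2, 3, 4

A0 = {5}
A1: add {6} — 6 (White) has 6→5.
A2 = A1; e.g. 1 (Black) can still go to 3. Fixed point.
White's attractor = {5, 6}; Black avoids the target exactly from the complement.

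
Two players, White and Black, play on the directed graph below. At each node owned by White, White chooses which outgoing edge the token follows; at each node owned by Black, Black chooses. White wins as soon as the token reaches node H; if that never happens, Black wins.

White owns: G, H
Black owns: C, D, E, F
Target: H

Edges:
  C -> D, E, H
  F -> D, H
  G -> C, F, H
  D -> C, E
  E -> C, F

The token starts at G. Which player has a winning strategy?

White

A0 = {H}
A1: add {G} — G (White) has G→H.
A2 = A1; e.g. C (Black) can still go to D. Fixed point.
G ∈ A1, so White can force the target.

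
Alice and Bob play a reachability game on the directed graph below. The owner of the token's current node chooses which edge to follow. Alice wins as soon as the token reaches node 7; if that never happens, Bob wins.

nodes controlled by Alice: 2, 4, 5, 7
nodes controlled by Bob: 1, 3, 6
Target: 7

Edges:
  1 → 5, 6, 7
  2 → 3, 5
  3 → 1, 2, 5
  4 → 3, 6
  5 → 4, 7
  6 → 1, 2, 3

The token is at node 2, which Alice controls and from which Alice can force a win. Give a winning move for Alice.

5

A0 = {7}
A1: add {5} — 5 (Alice) has 5→7.
A2: add {2} — 2 (Alice) has 2→5.
A3 = A2; e.g. 1 (Bob) can still go to 6. Fixed point.
From 2, successor 5 is in the attractor (rank 1); the other successor 3 is not.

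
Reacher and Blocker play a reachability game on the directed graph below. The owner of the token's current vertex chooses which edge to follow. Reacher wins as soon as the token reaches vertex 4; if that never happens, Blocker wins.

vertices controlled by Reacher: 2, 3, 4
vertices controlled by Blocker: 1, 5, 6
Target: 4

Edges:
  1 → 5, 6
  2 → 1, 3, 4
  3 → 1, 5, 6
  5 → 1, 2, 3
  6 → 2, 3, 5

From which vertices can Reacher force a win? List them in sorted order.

2, 4

A0 = {4}
A1: add {2} — 2 (Reacher) has 2→4.
A2 = A1; e.g. 1 (Blocker) can still go to 5. Fixed point.
Reacher's winning region = {2, 4}.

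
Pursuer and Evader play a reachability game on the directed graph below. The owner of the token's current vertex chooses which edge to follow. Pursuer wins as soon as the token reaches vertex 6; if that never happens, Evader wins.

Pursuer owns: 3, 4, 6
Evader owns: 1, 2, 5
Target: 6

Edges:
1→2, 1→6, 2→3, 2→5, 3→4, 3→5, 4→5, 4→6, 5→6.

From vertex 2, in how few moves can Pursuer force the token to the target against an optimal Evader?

3

A0 = {6}
A1: add {4, 5} — 4 (Pursuer) has 4→6; 5 (Evader): all of {6} already in.
A2: add {3} — 3 (Pursuer) has 3→4.
A3: add {2} — 2 (Evader): all of {3, 5} already in.
2 enters the attractor at level 3, so Pursuer can force the target in 3 moves from there.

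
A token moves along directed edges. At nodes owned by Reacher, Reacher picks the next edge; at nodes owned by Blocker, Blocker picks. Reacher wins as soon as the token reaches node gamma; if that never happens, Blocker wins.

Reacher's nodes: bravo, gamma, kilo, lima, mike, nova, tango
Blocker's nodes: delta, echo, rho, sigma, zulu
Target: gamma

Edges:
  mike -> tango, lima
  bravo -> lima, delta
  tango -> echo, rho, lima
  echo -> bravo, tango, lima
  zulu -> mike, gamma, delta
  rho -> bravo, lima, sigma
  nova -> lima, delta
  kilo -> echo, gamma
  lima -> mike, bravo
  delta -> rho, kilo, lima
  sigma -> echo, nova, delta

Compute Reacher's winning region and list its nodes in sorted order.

A0 = {gamma}
A1: add {kilo} — kilo (Reacher) has kilo→gamma.
A2 = A1; e.g. mike (Reacher) has no edge into A1. Fixed point.
Reacher's winning region = {gamma, kilo}.

gamma, kilo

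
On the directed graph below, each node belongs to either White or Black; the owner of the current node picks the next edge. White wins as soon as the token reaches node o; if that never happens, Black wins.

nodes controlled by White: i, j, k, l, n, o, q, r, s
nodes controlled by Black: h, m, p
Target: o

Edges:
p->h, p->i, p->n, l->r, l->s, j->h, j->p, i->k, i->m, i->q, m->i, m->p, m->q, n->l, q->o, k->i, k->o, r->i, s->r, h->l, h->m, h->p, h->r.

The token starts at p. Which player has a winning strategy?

A0 = {o}
A1: add {k, q} — k (White) has k→o; q (White) has q→o.
A2: add {i} — i (White) has i→k.
A3: add {r} — r (White) has r→i.
A4: add {l, s} — l (White) has l→r; s (White) has s→r.
A5: add {n} — n (White) has n→l.
A6 = A5; e.g. h (Black) can still go to m. Fixed point.
p never enters the attractor, so Black can avoid the target forever.

Black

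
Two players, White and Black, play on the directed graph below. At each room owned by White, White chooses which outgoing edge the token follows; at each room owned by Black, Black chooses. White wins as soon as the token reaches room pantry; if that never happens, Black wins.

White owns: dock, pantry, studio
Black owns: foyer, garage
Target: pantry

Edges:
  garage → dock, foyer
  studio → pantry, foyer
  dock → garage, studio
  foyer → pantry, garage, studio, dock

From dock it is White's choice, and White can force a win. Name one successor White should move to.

studio

A0 = {pantry}
A1: add {studio} — studio (White) has studio→pantry.
A2: add {dock} — dock (White) has dock→studio.
A3 = A2; e.g. garage (Black) can still go to foyer. Fixed point.
From dock, successor studio is in the attractor (rank 1); the other successor garage is not.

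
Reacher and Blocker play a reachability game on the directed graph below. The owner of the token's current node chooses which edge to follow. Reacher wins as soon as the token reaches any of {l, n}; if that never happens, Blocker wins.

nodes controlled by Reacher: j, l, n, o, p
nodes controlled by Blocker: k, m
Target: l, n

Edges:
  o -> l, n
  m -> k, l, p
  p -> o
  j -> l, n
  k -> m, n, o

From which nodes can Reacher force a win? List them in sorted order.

j, l, n, o, p

A0 = {l, n}
A1: add {j, o} — j (Reacher) has j→l; o (Reacher) has o→l.
A2: add {p} — p (Reacher) has p→o.
A3 = A2; e.g. k (Blocker) can still go to m. Fixed point.
Reacher's winning region = {j, l, n, o, p}.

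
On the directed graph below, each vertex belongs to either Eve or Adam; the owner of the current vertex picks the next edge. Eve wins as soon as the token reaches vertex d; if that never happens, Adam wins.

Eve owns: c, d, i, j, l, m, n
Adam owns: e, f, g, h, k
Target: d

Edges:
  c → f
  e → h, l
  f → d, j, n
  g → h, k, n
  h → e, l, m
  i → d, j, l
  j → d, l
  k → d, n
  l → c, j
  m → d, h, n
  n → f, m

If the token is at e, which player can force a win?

Adam

A0 = {d}
A1: add {i, j, m} — i (Eve) has i→d; j (Eve) has j→d; m (Eve) has m→d.
A2: add {l, n} — l (Eve) has l→j; n (Eve) has n→m.
A3: add {f, k} — f (Adam): all of {d, j, n} already in; k (Adam): all of {d, n} already in.
A4: add {c} — c (Eve) has c→f.
A5 = A4; e.g. e (Adam) can still go to h. Fixed point.
e never enters the attractor, so Adam can avoid the target forever.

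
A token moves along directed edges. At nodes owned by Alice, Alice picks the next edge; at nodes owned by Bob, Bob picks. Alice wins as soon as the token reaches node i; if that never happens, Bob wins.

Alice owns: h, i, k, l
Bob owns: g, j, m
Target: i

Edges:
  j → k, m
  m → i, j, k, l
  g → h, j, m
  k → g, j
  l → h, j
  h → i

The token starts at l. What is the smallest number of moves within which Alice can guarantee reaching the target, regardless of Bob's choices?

2

A0 = {i}
A1: add {h} — h (Alice) has h→i.
A2: add {l} — l (Alice) has l→h.
A3 = A2; e.g. g (Bob) can still go to j. Fixed point.
l enters the attractor at level 2, so Alice can force the target in 2 moves from there.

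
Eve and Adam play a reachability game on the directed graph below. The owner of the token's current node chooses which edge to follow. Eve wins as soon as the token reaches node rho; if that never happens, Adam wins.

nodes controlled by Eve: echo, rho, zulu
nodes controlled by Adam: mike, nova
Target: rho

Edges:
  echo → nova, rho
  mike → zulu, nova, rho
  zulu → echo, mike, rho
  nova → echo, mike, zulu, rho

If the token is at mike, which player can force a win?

A0 = {rho}
A1: add {echo, zulu} — echo (Eve) has echo→rho; zulu (Eve) has zulu→rho.
A2 = A1; e.g. mike (Adam) can still go to nova. Fixed point.
mike never enters the attractor, so Adam can avoid the target forever.

Adam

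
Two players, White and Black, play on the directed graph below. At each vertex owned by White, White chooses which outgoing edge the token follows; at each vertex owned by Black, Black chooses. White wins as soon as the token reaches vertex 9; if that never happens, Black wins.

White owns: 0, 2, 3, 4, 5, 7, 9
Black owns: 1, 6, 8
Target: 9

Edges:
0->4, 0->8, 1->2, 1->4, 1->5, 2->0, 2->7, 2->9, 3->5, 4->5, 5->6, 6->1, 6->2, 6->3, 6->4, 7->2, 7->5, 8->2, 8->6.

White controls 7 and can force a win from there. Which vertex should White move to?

2

A0 = {9}
A1: add {2} — 2 (White) has 2→9.
A2: add {7} — 7 (White) has 7→2.
A3 = A2; e.g. 0 (White) has no edge into A2. Fixed point.
From 7, successor 2 is in the attractor (rank 1); the other successor 5 is not.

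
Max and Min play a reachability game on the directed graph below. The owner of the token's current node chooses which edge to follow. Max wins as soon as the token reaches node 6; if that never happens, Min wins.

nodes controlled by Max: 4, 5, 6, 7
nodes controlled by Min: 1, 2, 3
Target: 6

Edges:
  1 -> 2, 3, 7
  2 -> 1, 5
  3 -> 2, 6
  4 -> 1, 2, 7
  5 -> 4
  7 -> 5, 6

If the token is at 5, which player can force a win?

Max

A0 = {6}
A1: add {7} — 7 (Max) has 7→6.
A2: add {4} — 4 (Max) has 4→7.
A3: add {5} — 5 (Max) has 5→4.
A4 = A3; e.g. 1 (Min) can still go to 2. Fixed point.
5 ∈ A3, so Max can force the target.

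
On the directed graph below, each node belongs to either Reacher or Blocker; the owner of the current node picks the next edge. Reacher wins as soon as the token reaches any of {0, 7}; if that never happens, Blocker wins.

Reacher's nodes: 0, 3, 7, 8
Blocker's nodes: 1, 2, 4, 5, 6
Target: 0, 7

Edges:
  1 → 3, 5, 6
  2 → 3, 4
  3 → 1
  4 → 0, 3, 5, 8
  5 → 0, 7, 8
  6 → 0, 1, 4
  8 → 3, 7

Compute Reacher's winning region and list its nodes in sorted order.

A0 = {0, 7}
A1: add {8} — 8 (Reacher) has 8→7.
A2: add {5} — 5 (Blocker): all of {0, 7, 8} already in.
A3 = A2; e.g. 1 (Blocker) can still go to 3. Fixed point.
Reacher's winning region = {0, 5, 7, 8}.

0, 5, 7, 8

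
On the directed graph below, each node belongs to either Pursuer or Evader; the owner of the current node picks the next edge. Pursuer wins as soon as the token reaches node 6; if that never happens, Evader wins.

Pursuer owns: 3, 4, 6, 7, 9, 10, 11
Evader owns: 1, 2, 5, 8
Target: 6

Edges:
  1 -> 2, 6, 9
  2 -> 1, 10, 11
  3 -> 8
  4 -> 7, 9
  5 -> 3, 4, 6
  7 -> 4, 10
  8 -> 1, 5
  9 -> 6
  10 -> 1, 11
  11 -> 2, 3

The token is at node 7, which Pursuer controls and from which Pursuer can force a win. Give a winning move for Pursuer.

A0 = {6}
A1: add {9} — 9 (Pursuer) has 9→6.
A2: add {4} — 4 (Pursuer) has 4→9.
A3: add {7} — 7 (Pursuer) has 7→4.
A4 = A3; e.g. 1 (Evader) can still go to 2. Fixed point.
From 7, successor 4 is in the attractor (rank 2); the other successor 10 is not.

4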